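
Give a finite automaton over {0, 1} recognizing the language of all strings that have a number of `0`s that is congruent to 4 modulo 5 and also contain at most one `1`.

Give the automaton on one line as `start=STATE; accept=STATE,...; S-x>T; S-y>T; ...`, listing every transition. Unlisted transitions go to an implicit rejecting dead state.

start=S0; accept=S8,S10; S0-0>S1; S0-1>S2; S1-0>S3; S1-1>S4; S2-0>S4; S2-1>S5; S3-0>S6; S3-1>S7; S4-0>S7; S4-1>S5; S5-0>S5; S5-1>S5; S6-0>S8; S6-1>S9; S7-0>S9; S7-1>S5; S8-0>S0; S8-1>S10; S9-0>S10; S9-1>S5; S10-0>S2; S10-1>S5

Handle the two conditions separately and then intersect. One (5 states) tracks the count of `0`s modulo 5; the other (3 states) tracks the count of `1`s, saturating at 2. Each combined state is a pair, one component from each; accept when both components accept. Equivalent product states are then merged.
          0    1  
>  S0     S1   S2 
   S1     S3   S4 
   S2     S4   S5 
   S3     S6   S7 
   S4     S7   S5 
   S5     S5   S5 
   S6     S8   S9 
   S7     S9   S5 
 * S8     S0  S10 
   S9    S10   S5 
 * S10    S2   S5 
(> = start, * = accepting)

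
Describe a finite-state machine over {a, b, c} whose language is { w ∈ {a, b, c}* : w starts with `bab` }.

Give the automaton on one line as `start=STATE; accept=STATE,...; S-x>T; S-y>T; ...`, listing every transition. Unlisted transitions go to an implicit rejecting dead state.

Check the first 3 symbols one by one: q0 through q2 record how many have matched `bab` so far; any wrong symbol goes to the dead state q4. After all 3 match we enter the accepting sink q3.
With 5 states:
        a   b   c  
>  q0   q4  q1  q4 
   q1   q2  q4  q4 
   q2   q4  q3  q4 
 * q3   q3  q3  q3 
   q4   q4  q4  q4 
(> = start, * = accepting)

start=q0; accept=q3; q0-a>q4; q0-b>q1; q0-c>q4; q1-a>q2; q1-b>q4; q1-c>q4; q2-a>q4; q2-b>q3; q2-c>q4; q3-a>q3; q3-b>q3; q3-c>q3; q4-a>q4; q4-b>q4; q4-c>q4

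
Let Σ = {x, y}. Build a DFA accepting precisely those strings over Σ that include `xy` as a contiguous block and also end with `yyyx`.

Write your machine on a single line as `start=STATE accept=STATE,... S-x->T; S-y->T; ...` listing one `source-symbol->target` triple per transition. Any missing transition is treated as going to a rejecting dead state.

start=q0; accept=q10; q0-x->q1; q0-y->q2; q1-x->q1; q1-y->q3; q2-x->q1; q2-y->q4; q3-x->q5; q3-y->q6; q4-x->q1; q4-y->q7; q5-x->q5; q5-y->q3; q6-x->q5; q6-y->q8; q7-x->q9; q7-y->q7; q8-x->q10; q8-y->q8; q9-x->q1; q9-y->q3; q10-x->q5; q10-y->q3

Build one automaton per condition and run them in lockstep. The first has 3 states tracking whether and how much of `xy` has been seen; the second has 5 states tracking how much of the suffix `yyyx` has currently been matched. A product state is a pair (one from each), accepting exactly when both do.
          x    y  
>  q0     q1   q2 
   q1     q1   q3 
   q2     q1   q4 
   q3     q5   q6 
   q4     q1   q7 
   q5     q5   q3 
   q6     q5   q8 
   q7     q9   q7 
   q8    q10   q8 
   q9     q1   q3 
 * q10    q5   q3 
(> = start, * = accepting)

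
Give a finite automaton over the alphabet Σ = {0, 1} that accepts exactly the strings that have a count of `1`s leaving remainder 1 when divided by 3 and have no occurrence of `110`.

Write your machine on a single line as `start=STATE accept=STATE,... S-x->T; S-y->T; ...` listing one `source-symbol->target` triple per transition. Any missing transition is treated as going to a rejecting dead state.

Build one automaton per condition and run them in lockstep. The first has 3 states tracking the count of `1`s modulo 3; the second has 4 states tracking partial matches of the forbidden pattern `110`. A product state is a pair (one from each), accepting exactly when both do. After merging equivalent states the machine shrinks.
A 10-state machine:
        0   1  
>  q0   q0  q1 
 * q1   q2  q3 
 * q2   q2  q4 
   q3   q5  q6 
   q4   q7  q6 
   q5   q5  q5 
   q6   q5  q8 
   q7   q7  q9 
 * q8   q5  q3 
   q9   q0  q8 
(> = start, * = accepting)

start=q0; accept=q1,q2,q8; q0-0->q0; q0-1->q1; q1-0->q2; q1-1->q3; q2-0->q2; q2-1->q4; q3-0->q5; q3-1->q6; q4-0->q7; q4-1->q6; q5-0->q5; q5-1->q5; q6-0->q5; q6-1->q8; q7-0->q7; q7-1->q9; q8-0->q5; q8-1->q3; q9-0->q0; q9-1->q8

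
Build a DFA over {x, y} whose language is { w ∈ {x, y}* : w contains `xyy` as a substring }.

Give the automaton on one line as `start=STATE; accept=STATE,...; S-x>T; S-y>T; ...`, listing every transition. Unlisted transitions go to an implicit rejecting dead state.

start=s0; accept=s3; s0-x>s1; s0-y>s0; s1-x>s1; s1-y>s2; s2-x>s1; s2-y>s3; s3-x>s3; s3-y>s3

States s0..s2 record the length of the longest prefix of `xyy` that matches the current input suffix. Reaching s3 means `xyy` has been seen, and we stay there forever. Accept from s3.
A 4-state machine:
        x   y  
>  s0   s1  s0 
   s1   s1  s2 
   s2   s1  s3 
 * s3   s3  s3 
(> = start, * = accepting)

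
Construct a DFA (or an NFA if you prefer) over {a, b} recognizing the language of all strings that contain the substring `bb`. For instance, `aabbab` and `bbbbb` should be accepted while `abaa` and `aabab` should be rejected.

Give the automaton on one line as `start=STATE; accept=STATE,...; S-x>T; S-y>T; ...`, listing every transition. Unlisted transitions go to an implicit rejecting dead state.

Track how much of `bb` has been matched so far: state s0 is no progress, s2 is the absorbing accept state reached once `bb` has occurred. Intermediate states record partial matches; on a mismatch, fall back to the longest reusable overlap.
3 states suffice.
        a   b  
>  s0   s0  s1 
   s1   s0  s2 
 * s2   s2  s2 
(> = start, * = accepting)

start=s0; accept=s2; s0-a>s0; s0-b>s1; s1-a>s0; s1-b>s2; s2-a>s2; s2-b>s2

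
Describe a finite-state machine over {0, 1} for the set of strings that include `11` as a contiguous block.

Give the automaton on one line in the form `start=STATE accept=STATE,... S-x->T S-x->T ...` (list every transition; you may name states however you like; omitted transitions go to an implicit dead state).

start=S0 accept=S2 S0-0->S0 S0-1->S1 S1-0->S0 S1-1->S2 S2-0->S2 S2-1->S2

States S0..S1 record the length of the longest prefix of `11` that matches the current input suffix. Reaching S2 means `11` has been seen, and we stay there forever. Accept from S2.
        0   1  
>  S0   S0  S1 
   S1   S0  S2 
 * S2   S2  S2 
(> = start, * = accepting)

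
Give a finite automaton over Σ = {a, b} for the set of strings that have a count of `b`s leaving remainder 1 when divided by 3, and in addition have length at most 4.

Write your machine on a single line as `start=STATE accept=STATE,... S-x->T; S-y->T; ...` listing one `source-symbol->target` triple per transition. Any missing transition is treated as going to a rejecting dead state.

Handle the two conditions separately and then intersect. One (3 states) tracks the count of `b`s modulo 3; the other (6 states) tracks the input length, saturating at 5. Each combined state is a pair, one component from each; accept when both components accept. After merging equivalent states the machine shrinks.
        a   b  
>  S0   S1  S2 
   S1   S3  S4 
 * S2   S4  S5 
   S3   S6  S7 
 * S4   S7  S8 
   S5   S8  S6 
   S6   S8  S9 
 * S7   S9  S8 
   S8   S8  S8 
 * S9   S8  S8 
(> = start, * = accepting)

start=S0; accept=S2,S4,S7,S9; S0-a->S1; S0-b->S2; S1-a->S3; S1-b->S4; S2-a->S4; S2-b->S5; S3-a->S6; S3-b->S7; S4-a->S7; S4-b->S8; S5-a->S8; S5-b->S6; S6-a->S8; S6-b->S9; S7-a->S9; S7-b->S8; S8-a->S8; S8-b->S8; S9-a->S8; S9-b->S8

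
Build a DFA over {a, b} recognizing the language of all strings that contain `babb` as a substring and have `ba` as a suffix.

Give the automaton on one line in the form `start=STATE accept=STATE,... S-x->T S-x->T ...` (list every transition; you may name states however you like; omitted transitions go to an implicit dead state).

start=q0 accept=q5 q0-a->q0 q0-b->q1 q1-a->q2 q1-b->q1 q2-a->q0 q2-b->q3 q3-a->q2 q3-b->q4 q4-a->q5 q4-b->q4 q5-a->q6 q5-b->q4 q6-a->q6 q6-b->q4

Run two small machines in parallel and take their product. One (5 states) tracks whether and how much of `babb` has been seen; the other (3 states) tracks how much of the suffix `ba` has currently been matched. Each combined state is a pair, one component from each; accept when both components accept.
7 states suffice.
        a   b  
>  q0   q0  q1 
   q1   q2  q1 
   q2   q0  q3 
   q3   q2  q4 
   q4   q5  q4 
 * q5   q6  q4 
   q6   q6  q4 
(> = start, * = accepting)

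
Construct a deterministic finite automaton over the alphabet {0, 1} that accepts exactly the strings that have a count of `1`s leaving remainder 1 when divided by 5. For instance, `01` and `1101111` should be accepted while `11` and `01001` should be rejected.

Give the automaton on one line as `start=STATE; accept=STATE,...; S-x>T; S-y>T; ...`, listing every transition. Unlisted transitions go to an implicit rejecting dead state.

The only thing that matters is how many `1`s have appeared, reduced mod 5. Use one state per residue: q0 for 0, …, q4 for 4. Reading `1` moves to the next residue; anything else stays put. q1 is accepting.
With 5 states:
        0   1  
>  q0   q0  q1 
 * q1   q1  q2 
   q2   q2  q3 
   q3   q3  q4 
   q4   q4  q0 
(> = start, * = accepting)

start=q0; accept=q1; q0-0>q0; q0-1>q1; q1-0>q1; q1-1>q2; q2-0>q2; q2-1>q3; q3-0>q3; q3-1>q4; q4-0>q4; q4-1>q0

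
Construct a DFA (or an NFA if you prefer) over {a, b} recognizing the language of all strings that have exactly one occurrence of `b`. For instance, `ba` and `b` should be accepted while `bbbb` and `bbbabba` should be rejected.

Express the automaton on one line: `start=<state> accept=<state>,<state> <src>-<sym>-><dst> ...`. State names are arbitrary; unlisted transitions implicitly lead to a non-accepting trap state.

Only the number of `b`s matters, and only up to 2. Make a chain S0 → S1 → S2 advanced by each `b` (with S2 absorbing); every other symbol self-loops. The accepting set is {S1}.
3 states suffice.
        a   b  
>  S0   S0  S1 
 * S1   S1  S2 
   S2   S2  S2 
(> = start, * = accepting)

start=S0 accept=S1 S0-a->S0 S0-b->S1 S1-a->S1 S1-b->S2 S2-a->S2 S2-b->S2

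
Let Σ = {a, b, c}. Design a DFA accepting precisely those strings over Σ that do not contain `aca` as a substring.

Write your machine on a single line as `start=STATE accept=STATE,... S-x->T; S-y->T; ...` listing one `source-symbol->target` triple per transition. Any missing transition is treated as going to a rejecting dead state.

Track partial matches of the forbidden pattern `aca`. State S3 is a dead state reached once `aca` has occurred; every other state accepts. S0 means no part of `aca` is currently matched.
        a   b   c  
>* S0   S1  S0  S0 
 * S1   S1  S0  S2 
 * S2   S3  S0  S0 
   S3   S3  S3  S3 
(> = start, * = accepting)

start=S0; accept=S0,S1,S2; S0-a->S1; S0-b->S0; S0-c->S0; S1-a->S1; S1-b->S0; S1-c->S2; S2-a->S3; S2-b->S0; S2-c->S0; S3-a->S3; S3-b->S3; S3-c->S3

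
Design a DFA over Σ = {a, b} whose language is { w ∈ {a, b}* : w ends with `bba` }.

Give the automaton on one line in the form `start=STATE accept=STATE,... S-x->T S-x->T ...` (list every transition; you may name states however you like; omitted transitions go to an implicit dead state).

Let each state record the length of the longest suffix of the input read so far that is also a prefix of `bba`. q1 means the last symbol is `b`; q2 means the last 2 symbols are `bb`; q3 means the last 3 symbols are `bba`. Accept only at q3, where the string currently ends in `bba`.
4 states suffice.
        a   b  
>  q0   q0  q1 
   q1   q0  q2 
   q2   q3  q2 
 * q3   q0  q1 
(> = start, * = accepting)

start=q0 accept=q3 q0-a->q0 q0-b->q1 q1-a->q0 q1-b->q2 q2-a->q3 q2-b->q2 q3-a->q0 q3-b->q1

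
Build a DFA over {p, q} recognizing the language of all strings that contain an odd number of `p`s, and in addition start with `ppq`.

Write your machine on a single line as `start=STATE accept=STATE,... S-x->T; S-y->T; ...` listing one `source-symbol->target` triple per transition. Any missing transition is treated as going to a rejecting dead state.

start=S0; accept=S5; S0-p->S1; S0-q->S2; S1-p->S3; S1-q->S2; S2-p->S2; S2-q->S2; S3-p->S2; S3-q->S4; S4-p->S5; S4-q->S4; S5-p->S4; S5-q->S5

Run two small machines in parallel and take their product. One (2 states) tracks the count of `p`s modulo 2; the other (5 states) tracks whether the input so far still matches the prefix `ppq`. Each combined state is a pair, one component from each; accept when both components accept. After merging equivalent states the machine shrinks.
A 6-state machine:
        p   q  
>  S0   S1  S2 
   S1   S3  S2 
   S2   S2  S2 
   S3   S2  S4 
   S4   S5  S4 
 * S5   S4  S5 
(> = start, * = accepting)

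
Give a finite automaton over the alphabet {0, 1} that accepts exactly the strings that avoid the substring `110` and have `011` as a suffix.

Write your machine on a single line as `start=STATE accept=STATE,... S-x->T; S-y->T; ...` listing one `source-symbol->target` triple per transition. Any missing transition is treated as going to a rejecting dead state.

Build one automaton per condition and run them in lockstep. The first has 4 states tracking partial matches of the forbidden pattern `110`; the second has 4 states tracking how much of the suffix `011` has currently been matched. A product state is a pair (one from each), accepting exactly when both do. Minimizing collapses redundant product states.
6 states suffice.
        0   1  
>  s0   s1  s2 
   s1   s1  s3 
   s2   s1  s4 
   s3   s1  s5 
   s4   s4  s4 
 * s5   s4  s4 
(> = start, * = accepting)

start=s0; accept=s5; s0-0->s1; s0-1->s2; s1-0->s1; s1-1->s3; s2-0->s1; s2-1->s4; s3-0->s1; s3-1->s5; s4-0->s4; s4-1->s4; s5-0->s4; s5-1->s4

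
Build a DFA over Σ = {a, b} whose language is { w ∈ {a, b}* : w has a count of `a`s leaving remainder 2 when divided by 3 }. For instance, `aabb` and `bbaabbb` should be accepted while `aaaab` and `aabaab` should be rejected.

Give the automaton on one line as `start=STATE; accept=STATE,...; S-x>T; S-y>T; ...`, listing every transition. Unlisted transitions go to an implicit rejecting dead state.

start=q0; accept=q2; q0-a>q1; q0-b>q0; q1-a>q2; q1-b>q1; q2-a>q0; q2-b>q2

The only thing that matters is how many `a`s have appeared, reduced mod 3. Use one state per residue: q0 for 0, …, q2 for 2. Reading `a` moves to the next residue; anything else stays put. q2 is accepting.
3 states suffice.
        a   b  
>  q0   q1  q0 
   q1   q2  q1 
 * q2   q0  q2 
(> = start, * = accepting)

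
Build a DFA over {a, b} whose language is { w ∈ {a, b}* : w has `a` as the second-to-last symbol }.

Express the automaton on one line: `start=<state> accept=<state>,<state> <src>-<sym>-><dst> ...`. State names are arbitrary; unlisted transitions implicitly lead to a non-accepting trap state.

start=S0 accept=S3,S4 S0-a->S1 S0-b->S2 S1-a->S3 S1-b->S4 S2-a->S5 S2-b->S6 S3-a->S3 S3-b->S4 S4-a->S5 S4-b->S6 S5-a->S3 S5-b->S4 S6-a->S5 S6-b->S6

Because acceptance depends on a position counted from the end, the machine has to buffer the most recent 2 symbols. Make each state the string of the last up-to-2 symbols read; on input `x` shift the window left and append `x`. Accept when the buffered window has length 2 and begins with `a`.
7 states suffice.
        a   b  
>  S0   S1  S2 
   S1   S3  S4 
   S2   S5  S6 
 * S3   S3  S4 
 * S4   S5  S6 
   S5   S3  S4 
   S6   S5  S6 
(> = start, * = accepting)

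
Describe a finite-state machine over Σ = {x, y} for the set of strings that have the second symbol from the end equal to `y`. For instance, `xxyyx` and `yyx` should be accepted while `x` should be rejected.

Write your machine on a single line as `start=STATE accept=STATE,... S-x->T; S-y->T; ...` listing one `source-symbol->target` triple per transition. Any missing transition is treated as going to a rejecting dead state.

A DFA must remember the last 2 symbols (since which symbol is second-to-last isn't known until the input ends). Use one state per possible window of the last ≤2 symbols; accept from those whose window starts with `y`.
With 7 states:
        x   y  
>  S0   S1  S2 
   S1   S3  S4 
   S2   S5  S6 
   S3   S3  S4 
   S4   S5  S6 
 * S5   S3  S4 
 * S6   S5  S6 
(> = start, * = accepting)

start=S0; accept=S5,S6; S0-x->S1; S0-y->S2; S1-x->S3; S1-y->S4; S2-x->S5; S2-y->S6; S3-x->S3; S3-y->S4; S4-x->S5; S4-y->S6; S5-x->S3; S5-y->S4; S6-x->S5; S6-y->S6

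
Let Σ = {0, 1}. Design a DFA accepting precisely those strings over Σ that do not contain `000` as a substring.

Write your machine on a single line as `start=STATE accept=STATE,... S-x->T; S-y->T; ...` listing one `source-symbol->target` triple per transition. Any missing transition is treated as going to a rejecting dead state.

start=S0; accept=S0,S1,S2; S0-0->S1; S0-1->S0; S1-0->S2; S1-1->S0; S2-0->S3; S2-1->S0; S3-0->S3; S3-1->S3

This is the complement of 'contains `000`'. Use the same substring-matching states — S0 through S3 holding how much of `000` has just been matched — but flip the accepting set: everything except the trap S3 accepts.
4 states suffice.
        0   1  
>* S0   S1  S0 
 * S1   S2  S0 
 * S2   S3  S0 
   S3   S3  S3 
(> = start, * = accepting)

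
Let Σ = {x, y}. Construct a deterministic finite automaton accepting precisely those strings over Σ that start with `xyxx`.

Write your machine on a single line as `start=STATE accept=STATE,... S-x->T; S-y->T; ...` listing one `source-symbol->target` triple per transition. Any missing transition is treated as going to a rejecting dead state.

Check the first 4 symbols one by one: s0 through s3 record how many have matched `xyxx` so far; any wrong symbol goes to the dead state s5. After all 4 match we enter the accepting sink s4.
With 6 states:
        x   y  
>  s0   s1  s5 
   s1   s5  s2 
   s2   s3  s5 
   s3   s4  s5 
 * s4   s4  s4 
   s5   s5  s5 
(> = start, * = accepting)

start=s0; accept=s4; s0-x->s1; s0-y->s5; s1-x->s5; s1-y->s2; s2-x->s3; s2-y->s5; s3-x->s4; s3-y->s5; s4-x->s4; s4-y->s4; s5-x->s5; s5-y->s5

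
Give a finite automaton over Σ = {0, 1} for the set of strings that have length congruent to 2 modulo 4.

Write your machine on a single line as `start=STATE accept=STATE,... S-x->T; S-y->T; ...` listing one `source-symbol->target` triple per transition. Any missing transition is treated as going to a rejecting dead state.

start=A; accept=C; A-0->B; A-1->B; B-0->C; B-1->C; C-0->D; C-1->D; D-0->A; D-1->A

Only the length mod 4 matters, so use a 4-cycle: from any state, every input symbol moves to the next state, wrapping D back to A. Mark C accepting.
       0  1 
>  A   B  B 
   B   C  C 
 * C   D  D 
   D   A  A 
(> = start, * = accepting)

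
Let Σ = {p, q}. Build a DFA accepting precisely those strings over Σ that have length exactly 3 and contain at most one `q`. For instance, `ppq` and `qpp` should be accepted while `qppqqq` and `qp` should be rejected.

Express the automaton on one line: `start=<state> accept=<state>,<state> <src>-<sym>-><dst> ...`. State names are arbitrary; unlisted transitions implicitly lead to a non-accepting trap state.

start=A accept=G A-p->B A-q->C B-p->D B-q->E C-p->E C-q->F D-p->G D-q->G E-p->G E-q->F F-p->F F-q->F G-p->F G-q->F

Run two small machines in parallel and take their product. The first has 5 states tracking the input length, saturating at 4; the second has 3 states tracking the count of `q`s, saturating at 2. A product state is a pair (one from each), accepting exactly when both do. Minimizing collapses redundant product states.
       p  q 
>  A   B  C 
   B   D  E 
   C   E  F 
   D   G  G 
   E   G  F 
   F   F  F 
 * G   F  F 
(> = start, * = accepting)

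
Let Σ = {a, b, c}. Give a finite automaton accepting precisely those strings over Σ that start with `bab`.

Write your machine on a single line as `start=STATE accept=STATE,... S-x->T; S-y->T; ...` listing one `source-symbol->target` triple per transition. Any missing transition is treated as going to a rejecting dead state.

Walk along `bab` while the input agrees: from s0 take `b` to s1, and so on. Any deviation drops to the rejecting sink s4. Once s3 is reached the prefix is confirmed and every continuation is accepted.
A 5-state machine:
        a   b   c  
>  s0   s4  s1  s4 
   s1   s2  s4  s4 
   s2   s4  s3  s4 
 * s3   s3  s3  s3 
   s4   s4  s4  s4 
(> = start, * = accepting)

start=s0; accept=s3; s0-a->s4; s0-b->s1; s0-c->s4; s1-a->s2; s1-b->s4; s1-c->s4; s2-a->s4; s2-b->s3; s2-c->s4; s3-a->s3; s3-b->s3; s3-c->s3; s4-a->s4; s4-b->s4; s4-c->s4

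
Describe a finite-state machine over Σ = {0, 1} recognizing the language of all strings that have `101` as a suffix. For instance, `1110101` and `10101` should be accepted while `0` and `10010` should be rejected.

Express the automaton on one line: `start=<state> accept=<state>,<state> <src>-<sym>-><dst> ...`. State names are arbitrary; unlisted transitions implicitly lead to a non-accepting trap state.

start=S0 accept=S3 S0-0->S0 S0-1->S1 S1-0->S2 S1-1->S1 S2-0->S0 S2-1->S3 S3-0->S2 S3-1->S1

Remember how much of `101` the current input suffix matches. State S0 means no match yet; S1 means the last symbol is `1`; S2 means the last 2 symbols are `10`; S3 means the last 3 symbols are `101`. Only S3 accepts. On a mismatch, fall back to the longest proper suffix that is still a prefix of `101`.
        0   1  
>  S0   S0  S1 
   S1   S2  S1 
   S2   S0  S3 
 * S3   S2  S1 
(> = start, * = accepting)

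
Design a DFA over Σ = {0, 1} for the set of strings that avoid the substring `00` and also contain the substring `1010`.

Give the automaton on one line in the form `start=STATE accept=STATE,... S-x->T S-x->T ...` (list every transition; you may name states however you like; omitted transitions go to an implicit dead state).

Build one automaton per condition and run them in lockstep. One (3 states) tracks partial matches of the forbidden pattern `00`; the other (5 states) tracks whether and how much of `1010` has been seen. Each combined state is a pair, one component from each; accept when both components accept.
A 12-state machine:
          0    1  
>  S0     S1   S2 
   S1     S3   S2 
   S2     S4   S2 
   S3     S3   S5 
   S4     S3   S6 
   S5     S7   S5 
   S6     S8   S2 
   S7     S3   S9 
 * S8    S10  S11 
   S9    S10   S5 
   S10   S10  S10 
 * S11    S8  S11 
(> = start, * = accepting)

start=S0 accept=S8,S11 S0-0->S1 S0-1->S2 S1-0->S3 S1-1->S2 S2-0->S4 S2-1->S2 S3-0->S3 S3-1->S5 S4-0->S3 S4-1->S6 S5-0->S7 S5-1->S5 S6-0->S8 S6-1->S2 S7-0->S3 S7-1->S9 S8-0->S10 S8-1->S11 S9-0->S10 S9-1->S5 S10-0->S10 S10-1->S10 S11-0->S8 S11-1->S11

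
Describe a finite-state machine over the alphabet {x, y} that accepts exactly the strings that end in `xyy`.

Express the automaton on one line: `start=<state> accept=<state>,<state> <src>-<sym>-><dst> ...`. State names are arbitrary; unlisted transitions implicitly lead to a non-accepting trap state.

start=s0 accept=s3 s0-x->s1 s0-y->s0 s1-x->s1 s1-y->s2 s2-x->s1 s2-y->s3 s3-x->s1 s3-y->s0

Let each state record the length of the longest suffix of the input read so far that is also a prefix of `xyy`. s1 means the last symbol is `x`; s2 means the last 2 symbols are `xy`; s3 means the last 3 symbols are `xyy`. Accept only at s3, where the string currently ends in `xyy`.
        x   y  
>  s0   s1  s0 
   s1   s1  s2 
   s2   s1  s3 
 * s3   s1  s0 
(> = start, * = accepting)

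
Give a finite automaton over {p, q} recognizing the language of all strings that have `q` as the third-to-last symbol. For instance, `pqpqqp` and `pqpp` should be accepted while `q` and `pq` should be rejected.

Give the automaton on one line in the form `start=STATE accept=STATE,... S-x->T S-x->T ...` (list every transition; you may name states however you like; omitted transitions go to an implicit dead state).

start=A accept=L,M,N,O A-p->B A-q->C B-p->D B-q->E C-p->F C-q->G D-p->H D-q->I E-p->J E-q->K F-p->L F-q->M G-p->N G-q->O H-p->H H-q->I I-p->J I-q->K J-p->L J-q->M K-p->N K-q->O L-p->H L-q->I M-p->J M-q->K N-p->L N-q->M O-p->N O-q->O

Because acceptance depends on a position counted from the end, the machine has to buffer the most recent 3 symbols. Make each state the string of the last up-to-3 symbols read; on input `x` shift the window left and append `x`. Accept when the buffered window has length 3 and begins with `q`.
With 15 states:
       p  q 
>  A   B  C 
   B   D  E 
   C   F  G 
   D   H  I 
   E   J  K 
   F   L  M 
   G   N  O 
   H   H  I 
   I   J  K 
   J   L  M 
   K   N  O 
 * L   H  I 
 * M   J  K 
 * N   L  M 
 * O   N  O 
(> = start, * = accepting)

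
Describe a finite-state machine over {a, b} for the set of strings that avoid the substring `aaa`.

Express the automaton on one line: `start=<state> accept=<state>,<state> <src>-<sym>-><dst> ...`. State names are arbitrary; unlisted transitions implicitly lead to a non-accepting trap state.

Track partial matches of the forbidden pattern `aaa`. State s3 is a dead state reached once `aaa` has occurred; every other state accepts. s0 means no part of `aaa` is currently matched.
4 states suffice.
        a   b  
>* s0   s1  s0 
 * s1   s2  s0 
 * s2   s3  s0 
   s3   s3  s3 
(> = start, * = accepting)

start=s0 accept=s0,s1,s2 s0-a->s1 s0-b->s0 s1-a->s2 s1-b->s0 s2-a->s3 s2-b->s0 s3-a->s3 s3-b->s3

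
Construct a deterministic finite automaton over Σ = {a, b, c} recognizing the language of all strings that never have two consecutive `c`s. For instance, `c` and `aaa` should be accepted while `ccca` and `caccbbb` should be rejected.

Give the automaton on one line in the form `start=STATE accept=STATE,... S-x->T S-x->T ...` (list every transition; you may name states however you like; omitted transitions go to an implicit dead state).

This is the complement of 'contains `cc`'. Use the same substring-matching states — s0 through s2 holding how much of `cc` has just been matched — but flip the accepting set: everything except the trap s2 accepts.
        a   b   c  
>* s0   s0  s0  s1 
 * s1   s0  s0  s2 
   s2   s2  s2  s2 
(> = start, * = accepting)

start=s0 accept=s0,s1 s0-a->s0 s0-b->s0 s0-c->s1 s1-a->s0 s1-b->s0 s1-c->s2 s2-a->s2 s2-b->s2 s2-c->s2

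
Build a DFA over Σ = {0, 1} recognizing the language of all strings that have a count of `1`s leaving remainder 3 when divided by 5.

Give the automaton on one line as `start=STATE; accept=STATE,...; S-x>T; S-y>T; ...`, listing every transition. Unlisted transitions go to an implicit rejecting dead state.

Keep the running count of `1`s modulo 5: each `1` advances along the cycle A → B → C → D → E → A while other symbols loop. Accept at D.
5 states suffice.
       0  1 
>  A   A  B 
   B   B  C 
   C   C  D 
 * D   D  E 
   E   E  A 
(> = start, * = accepting)

start=A; accept=D; A-0>A; A-1>B; B-0>B; B-1>C; C-0>C; C-1>D; D-0>D; D-1>E; E-0>E; E-1>A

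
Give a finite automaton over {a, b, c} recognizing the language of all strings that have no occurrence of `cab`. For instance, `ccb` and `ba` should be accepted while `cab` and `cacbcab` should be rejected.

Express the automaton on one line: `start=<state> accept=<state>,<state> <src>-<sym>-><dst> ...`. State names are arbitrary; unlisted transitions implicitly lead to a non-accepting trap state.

This is the complement of 'contains `cab`'. Use the same substring-matching states — q0 through q3 holding how much of `cab` has just been matched — but flip the accepting set: everything except the trap q3 accepts.
A 4-state machine:
        a   b   c  
>* q0   q0  q0  q1 
 * q1   q2  q0  q1 
 * q2   q0  q3  q1 
   q3   q3  q3  q3 
(> = start, * = accepting)

start=q0 accept=q0,q1,q2 q0-a->q0 q0-b->q0 q0-c->q1 q1-a->q2 q1-b->q0 q1-c->q1 q2-a->q0 q2-b->q3 q2-c->q1 q3-a->q3 q3-b->q3 q3-c->q3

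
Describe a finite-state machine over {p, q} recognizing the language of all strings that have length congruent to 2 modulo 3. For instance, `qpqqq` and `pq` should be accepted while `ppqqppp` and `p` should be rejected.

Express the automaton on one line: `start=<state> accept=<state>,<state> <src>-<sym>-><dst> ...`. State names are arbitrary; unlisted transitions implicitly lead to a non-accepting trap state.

Count input length modulo 3: every symbol advances one step around the cycle S0 → S1 → S2 → S0. Accept at S2.
With 3 states:
        p   q  
>  S0   S1  S1 
   S1   S2  S2 
 * S2   S0  S0 
(> = start, * = accepting)

start=S0 accept=S2 S0-p->S1 S0-q->S1 S1-p->S2 S1-q->S2 S2-p->S0 S2-q->S0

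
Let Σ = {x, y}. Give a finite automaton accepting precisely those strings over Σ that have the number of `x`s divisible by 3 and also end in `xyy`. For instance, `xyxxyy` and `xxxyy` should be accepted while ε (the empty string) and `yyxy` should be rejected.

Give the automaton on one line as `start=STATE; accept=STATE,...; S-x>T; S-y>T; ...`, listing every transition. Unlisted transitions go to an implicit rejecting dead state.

Handle the two conditions separately and then intersect. The first has 3 states tracking the count of `x`s modulo 3; the second has 4 states tracking how much of the suffix `xyy` has currently been matched. A product state is a pair (one from each), accepting exactly when both do. Minimizing collapses redundant product states.
6 states suffice.
        x   y  
>  q0   q1  q0 
   q1   q2  q1 
   q2   q3  q2 
   q3   q1  q4 
   q4   q1  q5 
 * q5   q1  q0 
(> = start, * = accepting)

start=q0; accept=q5; q0-x>q1; q0-y>q0; q1-x>q2; q1-y>q1; q2-x>q3; q2-y>q2; q3-x>q1; q3-y>q4; q4-x>q1; q4-y>q5; q5-x>q1; q5-y>q0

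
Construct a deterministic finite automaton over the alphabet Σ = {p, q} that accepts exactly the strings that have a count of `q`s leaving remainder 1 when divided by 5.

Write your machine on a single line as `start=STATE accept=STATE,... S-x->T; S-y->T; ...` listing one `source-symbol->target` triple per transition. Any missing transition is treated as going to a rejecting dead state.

start=A; accept=B; A-p->A; A-q->B; B-p->B; B-q->C; C-p->C; C-q->D; D-p->D; D-q->E; E-p->E; E-q->A

Keep the running count of `q`s modulo 5: each `q` advances along the cycle A → B → C → D → E → A while other symbols loop. Accept at B.
5 states suffice.
       p  q 
>  A   A  B 
 * B   B  C 
   C   C  D 
   D   D  E 
   E   E  A 
(> = start, * = accepting)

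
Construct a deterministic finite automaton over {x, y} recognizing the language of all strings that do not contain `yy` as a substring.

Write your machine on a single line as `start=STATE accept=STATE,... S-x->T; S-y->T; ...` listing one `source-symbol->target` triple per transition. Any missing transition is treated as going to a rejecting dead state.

start=q0; accept=q0,q1; q0-x->q0; q0-y->q1; q1-x->q0; q1-y->q2; q2-x->q2; q2-y->q2

Track partial matches of the forbidden pattern `yy`. State q2 is a dead state reached once `yy` has occurred; every other state accepts. q0 means no part of `yy` is currently matched.
A 3-state machine:
        x   y  
>* q0   q0  q1 
 * q1   q0  q2 
   q2   q2  q2 
(> = start, * = accepting)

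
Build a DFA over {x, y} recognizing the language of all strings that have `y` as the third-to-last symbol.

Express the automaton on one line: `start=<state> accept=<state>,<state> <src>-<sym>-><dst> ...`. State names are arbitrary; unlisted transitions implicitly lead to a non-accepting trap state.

start=S0 accept=S11,S12,S13,S14 S0-x->S1 S0-y->S2 S1-x->S3 S1-y->S4 S2-x->S5 S2-y->S6 S3-x->S7 S3-y->S8 S4-x->S9 S4-y->S10 S5-x->S11 S5-y->S12 S6-x->S13 S6-y->S14 S7-x->S7 S7-y->S8 S8-x->S9 S8-y->S10 S9-x->S11 S9-y->S12 S10-x->S13 S10-y->S14 S11-x->S7 S11-y->S8 S12-x->S9 S12-y->S10 S13-x->S11 S13-y->S12 S14-x->S13 S14-y->S14

A DFA must remember the last 3 symbols (since which symbol is third-to-last isn't known until the input ends). Use one state per possible window of the last ≤3 symbols; accept from those whose window starts with `y`.
With 15 states:
          x    y  
>  S0     S1   S2 
   S1     S3   S4 
   S2     S5   S6 
   S3     S7   S8 
   S4     S9  S10 
   S5    S11  S12 
   S6    S13  S14 
   S7     S7   S8 
   S8     S9  S10 
   S9    S11  S12 
   S10   S13  S14 
 * S11    S7   S8 
 * S12    S9  S10 
 * S13   S11  S12 
 * S14   S13  S14 
(> = start, * = accepting)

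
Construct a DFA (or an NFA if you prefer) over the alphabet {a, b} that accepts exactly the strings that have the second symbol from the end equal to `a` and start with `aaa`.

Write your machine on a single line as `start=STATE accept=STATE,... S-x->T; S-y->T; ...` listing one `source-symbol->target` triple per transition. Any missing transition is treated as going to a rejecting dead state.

Build one automaton per condition and run them in lockstep. The first has 7 states tracking the last 2 symbols read; the second has 5 states tracking whether the input so far still matches the prefix `aaa`. A product state is a pair (one from each), accepting exactly when both do. Minimizing collapses redundant product states.
An 8-state machine:
        a   b  
>  q0   q1  q2 
   q1   q3  q2 
   q2   q2  q2 
   q3   q4  q2 
 * q4   q4  q5 
 * q5   q6  q7 
   q6   q4  q5 
   q7   q6  q7 
(> = start, * = accepting)

start=q0; accept=q4,q5; q0-a->q1; q0-b->q2; q1-a->q3; q1-b->q2; q2-a->q2; q2-b->q2; q3-a->q4; q3-b->q2; q4-a->q4; q4-b->q5; q5-a->q6; q5-b->q7; q6-a->q4; q6-b->q5; q7-a->q6; q7-b->q7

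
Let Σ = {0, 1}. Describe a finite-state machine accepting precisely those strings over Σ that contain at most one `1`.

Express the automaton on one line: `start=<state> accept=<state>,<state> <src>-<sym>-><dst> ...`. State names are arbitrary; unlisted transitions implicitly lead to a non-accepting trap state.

Count `1`s, saturating at 2: state A means no `1` yet, B means one `1` seen, C means more than one. Each `1` increments (capped at C); other symbols loop. Accept from {A, B}.
3 states suffice.
       0  1 
>* A   A  B 
 * B   B  C 
   C   C  C 
(> = start, * = accepting)

start=A accept=A,B A-0->A A-1->B B-0->B B-1->C C-0->C C-1->C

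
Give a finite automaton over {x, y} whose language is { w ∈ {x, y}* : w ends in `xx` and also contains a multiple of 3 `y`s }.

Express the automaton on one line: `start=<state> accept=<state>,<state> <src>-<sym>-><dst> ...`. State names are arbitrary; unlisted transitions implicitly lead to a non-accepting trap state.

start=q0 accept=q3 q0-x->q1 q0-y->q2 q1-x->q3 q1-y->q2 q2-x->q2 q2-y->q4 q3-x->q3 q3-y->q2 q4-x->q4 q4-y->q0

Run two small machines in parallel and take their product. The first has 3 states tracking how much of the suffix `xx` has currently been matched; the second has 3 states tracking the count of `y`s modulo 3. A product state is a pair (one from each), accepting exactly when both do. Equivalent product states are then merged.
A 5-state machine:
        x   y  
>  q0   q1  q2 
   q1   q3  q2 
   q2   q2  q4 
 * q3   q3  q2 
   q4   q4  q0 
(> = start, * = accepting)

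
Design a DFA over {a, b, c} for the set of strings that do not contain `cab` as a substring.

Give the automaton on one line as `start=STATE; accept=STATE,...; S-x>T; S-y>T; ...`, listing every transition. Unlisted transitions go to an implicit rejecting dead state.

This is the complement of 'contains `cab`'. Use the same substring-matching states — s0 through s3 holding how much of `cab` has just been matched — but flip the accepting set: everything except the trap s3 accepts.
With 4 states:
        a   b   c  
>* s0   s0  s0  s1 
 * s1   s2  s0  s1 
 * s2   s0  s3  s1 
   s3   s3  s3  s3 
(> = start, * = accepting)

start=s0; accept=s0,s1,s2; s0-a>s0; s0-b>s0; s0-c>s1; s1-a>s2; s1-b>s0; s1-c>s1; s2-a>s0; s2-b>s3; s2-c>s1; s3-a>s3; s3-b>s3; s3-c>s3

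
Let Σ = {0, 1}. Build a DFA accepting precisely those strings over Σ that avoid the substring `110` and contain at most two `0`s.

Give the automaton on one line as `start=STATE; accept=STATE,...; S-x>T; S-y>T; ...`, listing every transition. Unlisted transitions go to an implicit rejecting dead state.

start=q0; accept=q0,q1,q2,q3,q4; q0-0>q1; q0-1>q2; q1-0>q3; q1-1>q4; q2-0>q1; q2-1>q3; q3-0>q5; q3-1>q3; q4-0>q3; q4-1>q3; q5-0>q5; q5-1>q5

Handle the two conditions separately and then intersect. One (4 states) tracks partial matches of the forbidden pattern `110`; the other (4 states) tracks the count of `0`s, saturating at 3. Each combined state is a pair, one component from each; accept when both components accept. Minimizing collapses redundant product states.
        0   1  
>* q0   q1  q2 
 * q1   q3  q4 
 * q2   q1  q3 
 * q3   q5  q3 
 * q4   q3  q3 
   q5   q5  q5 
(> = start, * = accepting)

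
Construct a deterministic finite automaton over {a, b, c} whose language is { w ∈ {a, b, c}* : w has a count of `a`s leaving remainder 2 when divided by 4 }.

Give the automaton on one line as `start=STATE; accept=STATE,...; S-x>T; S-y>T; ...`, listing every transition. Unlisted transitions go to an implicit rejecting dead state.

Keep the running count of `a`s modulo 4: each `a` advances along the cycle q0 → q1 → q2 → q3 → q0 while other symbols loop. Accept at q2.
        a   b   c  
>  q0   q1  q0  q0 
   q1   q2  q1  q1 
 * q2   q3  q2  q2 
   q3   q0  q3  q3 
(> = start, * = accepting)

start=q0; accept=q2; q0-a>q1; q0-b>q0; q0-c>q0; q1-a>q2; q1-b>q1; q1-c>q1; q2-a>q3; q2-b>q2; q2-c>q2; q3-a>q0; q3-b>q3; q3-c>q3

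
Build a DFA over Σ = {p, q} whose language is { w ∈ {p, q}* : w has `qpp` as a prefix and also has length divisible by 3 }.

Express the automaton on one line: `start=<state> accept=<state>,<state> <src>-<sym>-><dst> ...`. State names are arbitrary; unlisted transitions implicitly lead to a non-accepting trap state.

Handle the two conditions separately and then intersect. The first has 5 states tracking whether the input so far still matches the prefix `qpp`; the second has 3 states tracking the input length modulo 3. A product state is a pair (one from each), accepting exactly when both do. After merging equivalent states the machine shrinks.
       p  q 
>  A   B  C 
   B   B  B 
   C   D  B 
   D   E  B 
 * E   F  F 
   F   G  G 
   G   E  E 
(> = start, * = accepting)

start=A accept=E A-p->B A-q->C B-p->B B-q->B C-p->D C-q->B D-p->E D-q->B E-p->F E-q->F F-p->G F-q->G G-p->E G-q->E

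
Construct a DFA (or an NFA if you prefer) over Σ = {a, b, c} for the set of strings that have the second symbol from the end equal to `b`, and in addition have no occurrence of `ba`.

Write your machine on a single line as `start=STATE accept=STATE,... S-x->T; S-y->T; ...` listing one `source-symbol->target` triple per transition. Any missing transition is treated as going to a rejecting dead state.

start=S0; accept=S8,S9; S0-a->S1; S0-b->S2; S0-c->S3; S1-a->S4; S1-b->S5; S1-c->S6; S2-a->S7; S2-b->S8; S2-c->S9; S3-a->S10; S3-b->S11; S3-c->S12; S4-a->S4; S4-b->S5; S4-c->S6; S5-a->S7; S5-b->S8; S5-c->S9; S6-a->S10; S6-b->S11; S6-c->S12; S7-a->S13; S7-b->S14; S7-c->S15; S8-a->S7; S8-b->S8; S8-c->S9; S9-a->S10; S9-b->S11; S9-c->S12; S10-a->S4; S10-b->S5; S10-c->S6; S11-a->S7; S11-b->S8; S11-c->S9; S12-a->S10; S12-b->S11; S12-c->S12; S13-a->S13; S13-b->S14; S13-c->S15; S14-a->S7; S14-b->S16; S14-c->S17; S15-a->S18; S15-b->S19; S15-c->S20; S16-a->S7; S16-b->S16; S16-c->S17; S17-a->S18; S17-b->S19; S17-c->S20; S18-a->S13; S18-b->S14; S18-c->S15; S19-a->S7; S19-b->S16; S19-c->S17; S20-a->S18; S20-b->S19; S20-c->S20

Handle the two conditions separately and then intersect. One (13 states) tracks the last 2 symbols read; the other (3 states) tracks partial matches of the forbidden pattern `ba`. Each combined state is a pair, one component from each; accept when both components accept.
          a    b    c  
>  S0     S1   S2   S3 
   S1     S4   S5   S6 
   S2     S7   S8   S9 
   S3    S10  S11  S12 
   S4     S4   S5   S6 
   S5     S7   S8   S9 
   S6    S10  S11  S12 
   S7    S13  S14  S15 
 * S8     S7   S8   S9 
 * S9    S10  S11  S12 
   S10    S4   S5   S6 
   S11    S7   S8   S9 
   S12   S10  S11  S12 
   S13   S13  S14  S15 
   S14    S7  S16  S17 
   S15   S18  S19  S20 
   S16    S7  S16  S17 
   S17   S18  S19  S20 
   S18   S13  S14  S15 
   S19    S7  S16  S17 
   S20   S18  S19  S20 
(> = start, * = accepting)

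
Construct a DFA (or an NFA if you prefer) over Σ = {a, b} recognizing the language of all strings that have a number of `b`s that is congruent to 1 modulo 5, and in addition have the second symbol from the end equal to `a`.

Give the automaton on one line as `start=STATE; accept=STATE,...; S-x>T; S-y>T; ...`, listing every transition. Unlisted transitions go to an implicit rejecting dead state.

start=q0; accept=q4,q7; q0-a>q1; q0-b>q2; q1-a>q3; q1-b>q4; q2-a>q5; q2-b>q6; q3-a>q3; q3-b>q4; q4-a>q5; q4-b>q6; q5-a>q7; q5-b>q8; q6-a>q9; q6-b>q10; q7-a>q7; q7-b>q8; q8-a>q9; q8-b>q10; q9-a>q11; q9-b>q12; q10-a>q13; q10-b>q14; q11-a>q11; q11-b>q12; q12-a>q13; q12-b>q14; q13-a>q15; q13-b>q16; q14-a>q17; q14-b>q18; q15-a>q15; q15-b>q16; q16-a>q17; q16-b>q18; q17-a>q19; q17-b>q20; q18-a>q21; q18-b>q22; q19-a>q19; q19-b>q20; q20-a>q21; q20-b>q22; q21-a>q3; q21-b>q4; q22-a>q5; q22-b>q6

Build one automaton per condition and run them in lockstep. The first has 5 states tracking the count of `b`s modulo 5; the second has 7 states tracking the last 2 symbols read. A product state is a pair (one from each), accepting exactly when both do.
A 23-state machine:
          a    b  
>  q0     q1   q2 
   q1     q3   q4 
   q2     q5   q6 
   q3     q3   q4 
 * q4     q5   q6 
   q5     q7   q8 
   q6     q9  q10 
 * q7     q7   q8 
   q8     q9  q10 
   q9    q11  q12 
   q10   q13  q14 
   q11   q11  q12 
   q12   q13  q14 
   q13   q15  q16 
   q14   q17  q18 
   q15   q15  q16 
   q16   q17  q18 
   q17   q19  q20 
   q18   q21  q22 
   q19   q19  q20 
   q20   q21  q22 
   q21    q3   q4 
   q22    q5   q6 
(> = start, * = accepting)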